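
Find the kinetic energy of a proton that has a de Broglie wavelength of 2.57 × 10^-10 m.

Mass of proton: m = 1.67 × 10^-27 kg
1.99 × 10^-21 J (or 0.0124 eV)

From λ = h/√(2mKE), we solve for KE:

λ² = h²/(2mKE)
KE = h²/(2mλ²)
KE = (6.626 × 10^-34 J·s)² / (2 × 1.67 × 10^-27 kg × (2.57 × 10^-10 m)²)
KE = 1.99 × 10^-21 J
KE = 0.0124 eV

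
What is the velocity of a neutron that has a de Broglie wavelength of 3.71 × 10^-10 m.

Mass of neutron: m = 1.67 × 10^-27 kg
1.07 × 10^3 m/s

From the de Broglie relation λ = h/(mv), we solve for v:

v = h/(mλ)
v = (6.626 × 10^-34 J·s) / (1.67 × 10^-27 kg × 3.71 × 10^-10 m)
v = 1.07 × 10^3 m/s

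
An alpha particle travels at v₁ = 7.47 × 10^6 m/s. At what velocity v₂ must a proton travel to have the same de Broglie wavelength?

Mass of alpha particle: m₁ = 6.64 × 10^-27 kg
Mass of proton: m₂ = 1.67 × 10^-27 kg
v₂ = 2.97 × 10^7 m/s

For equal de Broglie wavelengths: λ₁ = λ₂

h/(m₁v₁) = h/(m₂v₂)
m₁v₁ = m₂v₂
v₂ = v₁ · (m₁/m₂)

v₂ = 7.47 × 10^6 m/s × (6.64 × 10^-27 kg / 1.67 × 10^-27 kg)
v₂ = 2.97 × 10^7 m/s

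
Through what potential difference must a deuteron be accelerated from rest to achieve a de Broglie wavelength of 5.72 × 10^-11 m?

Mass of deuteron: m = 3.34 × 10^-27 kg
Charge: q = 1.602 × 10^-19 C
1.25 × 10^-1 V

From λ = h/√(2mqV), we solve for V:

λ² = h²/(2mqV)
V = h²/(2mqλ²)
V = (6.626 × 10^-34 J·s)² / (2 × 3.34 × 10^-27 kg × 1.602 × 10^-19 C × (5.72 × 10^-11 m)²)
V = 1.25 × 10^-1 V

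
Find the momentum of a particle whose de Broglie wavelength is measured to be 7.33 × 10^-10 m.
9.04 × 10^-25 kg·m/s

From the de Broglie relation λ = h/p, we solve for p:

p = h/λ
p = (6.626 × 10^-34 J·s) / (7.33 × 10^-10 m)
p = 9.04 × 10^-25 kg·m/s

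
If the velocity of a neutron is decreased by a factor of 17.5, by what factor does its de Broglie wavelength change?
The wavelength increases by a factor of 17.5.

From λ = h/(mv), the wavelength is inversely proportional to velocity:

λ ∝ 1/v

If v → v/17.5, then λ → 17.5λ

When velocity is decreased by a factor of 17.5, the wavelength increases by a factor of 17.5.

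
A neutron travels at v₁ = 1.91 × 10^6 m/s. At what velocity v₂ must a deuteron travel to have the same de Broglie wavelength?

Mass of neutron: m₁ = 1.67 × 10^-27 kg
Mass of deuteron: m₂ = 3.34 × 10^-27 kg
v₂ = 9.55 × 10^5 m/s

For equal de Broglie wavelengths: λ₁ = λ₂

h/(m₁v₁) = h/(m₂v₂)
m₁v₁ = m₂v₂
v₂ = v₁ · (m₁/m₂)

v₂ = 1.91 × 10^6 m/s × (1.67 × 10^-27 kg / 3.34 × 10^-27 kg)
v₂ = 9.55 × 10^5 m/s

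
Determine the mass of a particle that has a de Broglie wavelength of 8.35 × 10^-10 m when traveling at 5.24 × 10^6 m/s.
1.51 × 10^-31 kg

From the de Broglie relation λ = h/(mv), we solve for m:

m = h/(λv)
m = (6.626 × 10^-34 J·s) / (8.35 × 10^-10 m × 5.24 × 10^6 m/s)
m = 1.51 × 10^-31 kg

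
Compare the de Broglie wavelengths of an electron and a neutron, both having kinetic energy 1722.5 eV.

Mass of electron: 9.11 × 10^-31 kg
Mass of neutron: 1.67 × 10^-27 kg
The electron has the longer wavelength.

Using λ = h/√(2mKE):

For electron: λ₁ = h/√(2m₁KE) = 2.95 × 10^-11 m
For neutron: λ₂ = h/√(2m₂KE) = 6.90 × 10^-13 m

Since λ ∝ 1/√m at constant kinetic energy, the lighter particle has the longer wavelength.

The electron has the longer de Broglie wavelength.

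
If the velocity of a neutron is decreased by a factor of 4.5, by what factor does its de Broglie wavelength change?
The wavelength increases by a factor of 4.5.

From λ = h/(mv), the wavelength is inversely proportional to velocity:

λ ∝ 1/v

If v → v/4.5, then λ → 4.5λ

When velocity is decreased by a factor of 4.5, the wavelength increases by a factor of 4.5.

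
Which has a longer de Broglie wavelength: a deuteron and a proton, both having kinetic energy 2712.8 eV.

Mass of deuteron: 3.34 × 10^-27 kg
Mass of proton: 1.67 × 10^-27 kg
The proton has the longer wavelength.

Using λ = h/√(2mKE):

For deuteron: λ₁ = h/√(2m₁KE) = 3.89 × 10^-13 m
For proton: λ₂ = h/√(2m₂KE) = 5.50 × 10^-13 m

Since λ ∝ 1/√m at constant kinetic energy, the lighter particle has the longer wavelength.

The proton has the longer de Broglie wavelength.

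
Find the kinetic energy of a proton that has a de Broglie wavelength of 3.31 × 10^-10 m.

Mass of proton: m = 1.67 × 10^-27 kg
1.20 × 10^-21 J (or 7.49 × 10^-3 eV)

From λ = h/√(2mKE), we solve for KE:

λ² = h²/(2mKE)
KE = h²/(2mλ²)
KE = (6.626 × 10^-34 J·s)² / (2 × 1.67 × 10^-27 kg × (3.31 × 10^-10 m)²)
KE = 1.20 × 10^-21 J
KE = 7.49 × 10^-3 eV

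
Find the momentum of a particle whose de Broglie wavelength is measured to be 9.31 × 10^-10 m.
7.12 × 10^-25 kg·m/s

From the de Broglie relation λ = h/p, we solve for p:

p = h/λ
p = (6.626 × 10^-34 J·s) / (9.31 × 10^-10 m)
p = 7.12 × 10^-25 kg·m/s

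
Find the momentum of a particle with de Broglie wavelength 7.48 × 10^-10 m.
8.86 × 10^-25 kg·m/s

From the de Broglie relation λ = h/p, we solve for p:

p = h/λ
p = (6.626 × 10^-34 J·s) / (7.48 × 10^-10 m)
p = 8.86 × 10^-25 kg·m/s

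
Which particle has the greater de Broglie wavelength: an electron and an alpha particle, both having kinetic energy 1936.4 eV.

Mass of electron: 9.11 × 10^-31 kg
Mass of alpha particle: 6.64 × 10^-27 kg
The electron has the longer wavelength.

Using λ = h/√(2mKE):

For electron: λ₁ = h/√(2m₁KE) = 2.79 × 10^-11 m
For alpha particle: λ₂ = h/√(2m₂KE) = 3.26 × 10^-13 m

Since λ ∝ 1/√m at constant kinetic energy, the lighter particle has the longer wavelength.

The electron has the longer de Broglie wavelength.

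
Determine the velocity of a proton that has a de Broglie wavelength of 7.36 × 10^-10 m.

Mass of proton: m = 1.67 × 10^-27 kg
5.39 × 10^2 m/s

From the de Broglie relation λ = h/(mv), we solve for v:

v = h/(mλ)
v = (6.626 × 10^-34 J·s) / (1.67 × 10^-27 kg × 7.36 × 10^-10 m)
v = 5.39 × 10^2 m/s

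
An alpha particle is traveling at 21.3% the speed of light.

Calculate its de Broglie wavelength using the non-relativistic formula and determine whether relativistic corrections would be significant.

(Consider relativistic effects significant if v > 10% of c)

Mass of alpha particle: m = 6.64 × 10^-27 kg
Yes, relativistic corrections are needed.

Using the non-relativistic de Broglie formula λ = h/(mv):

v = 21.3% × c = 6.386 × 10^7 m/s

λ = h/(mv)
λ = (6.626 × 10^-34 J·s) / (6.64 × 10^-27 kg × 6.386 × 10^7 m/s)
λ = 1.56 × 10^-15 m

Since v = 21.3% of c > 10% of c, relativistic corrections ARE significant and the actual wavelength would differ from this non-relativistic estimate.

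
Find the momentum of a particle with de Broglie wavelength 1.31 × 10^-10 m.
5.06 × 10^-24 kg·m/s

From the de Broglie relation λ = h/p, we solve for p:

p = h/λ
p = (6.626 × 10^-34 J·s) / (1.31 × 10^-10 m)
p = 5.06 × 10^-24 kg·m/s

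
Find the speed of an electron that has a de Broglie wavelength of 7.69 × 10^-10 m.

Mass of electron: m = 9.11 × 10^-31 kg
9.46 × 10^5 m/s

From the de Broglie relation λ = h/(mv), we solve for v:

v = h/(mλ)
v = (6.626 × 10^-34 J·s) / (9.11 × 10^-31 kg × 7.69 × 10^-10 m)
v = 9.46 × 10^5 m/s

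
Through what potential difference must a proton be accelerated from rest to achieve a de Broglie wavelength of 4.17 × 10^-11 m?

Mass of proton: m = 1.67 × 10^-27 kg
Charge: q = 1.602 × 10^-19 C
4.72 × 10^-1 V

From λ = h/√(2mqV), we solve for V:

λ² = h²/(2mqV)
V = h²/(2mqλ²)
V = (6.626 × 10^-34 J·s)² / (2 × 1.67 × 10^-27 kg × 1.602 × 10^-19 C × (4.17 × 10^-11 m)²)
V = 4.72 × 10^-1 V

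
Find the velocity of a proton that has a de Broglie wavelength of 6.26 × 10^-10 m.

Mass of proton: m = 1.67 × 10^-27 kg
6.34 × 10^2 m/s

From the de Broglie relation λ = h/(mv), we solve for v:

v = h/(mλ)
v = (6.626 × 10^-34 J·s) / (1.67 × 10^-27 kg × 6.26 × 10^-10 m)
v = 6.34 × 10^2 m/s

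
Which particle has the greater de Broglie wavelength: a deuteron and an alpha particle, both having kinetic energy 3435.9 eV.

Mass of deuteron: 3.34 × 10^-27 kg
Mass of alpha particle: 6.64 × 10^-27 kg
The deuteron has the longer wavelength.

Using λ = h/√(2mKE):

For deuteron: λ₁ = h/√(2m₁KE) = 3.46 × 10^-13 m
For alpha particle: λ₂ = h/√(2m₂KE) = 2.45 × 10^-13 m

Since λ ∝ 1/√m at constant kinetic energy, the lighter particle has the longer wavelength.

The deuteron has the longer de Broglie wavelength.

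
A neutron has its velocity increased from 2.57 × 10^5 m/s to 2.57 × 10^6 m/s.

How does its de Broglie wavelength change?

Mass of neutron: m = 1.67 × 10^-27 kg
The wavelength decreases by a factor of 10.

Using λ = h/(mv):

Initial wavelength: λ₁ = h/(mv₁) = 1.54 × 10^-12 m
Final wavelength: λ₂ = h/(mv₂) = 1.54 × 10^-13 m

Since λ ∝ 1/v, when velocity increases by a factor of 10, the wavelength decreases by a factor of 10.

λ₂/λ₁ = v₁/v₂ = 1/10

The wavelength decreases by a factor of 10.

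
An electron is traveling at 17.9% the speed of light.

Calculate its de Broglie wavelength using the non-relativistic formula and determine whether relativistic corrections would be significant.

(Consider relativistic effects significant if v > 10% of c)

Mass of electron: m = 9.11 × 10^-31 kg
Yes, relativistic corrections are needed.

Using the non-relativistic de Broglie formula λ = h/(mv):

v = 17.9% × c = 5.366 × 10^7 m/s

λ = h/(mv)
λ = (6.626 × 10^-34 J·s) / (9.11 × 10^-31 kg × 5.366 × 10^7 m/s)
λ = 1.36 × 10^-11 m

Since v = 17.9% of c > 10% of c, relativistic corrections ARE significant and the actual wavelength would differ from this non-relativistic estimate.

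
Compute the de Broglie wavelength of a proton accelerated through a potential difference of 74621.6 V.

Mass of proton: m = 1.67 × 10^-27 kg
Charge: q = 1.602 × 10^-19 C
1.05 × 10^-13 m

When a particle is accelerated through voltage V, it gains kinetic energy KE = qV.

The de Broglie wavelength is then λ = h/√(2mqV):

λ = h/√(2mqV)
λ = (6.626 × 10^-34 J·s) / √(2 × 1.67 × 10^-27 kg × 1.602 × 10^-19 C × 74621.6 V)
λ = 1.05 × 10^-13 m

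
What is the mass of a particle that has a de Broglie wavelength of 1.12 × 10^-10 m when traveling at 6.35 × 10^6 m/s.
9.32 × 10^-31 kg

From the de Broglie relation λ = h/(mv), we solve for m:

m = h/(λv)
m = (6.626 × 10^-34 J·s) / (1.12 × 10^-10 m × 6.35 × 10^6 m/s)
m = 9.32 × 10^-31 kg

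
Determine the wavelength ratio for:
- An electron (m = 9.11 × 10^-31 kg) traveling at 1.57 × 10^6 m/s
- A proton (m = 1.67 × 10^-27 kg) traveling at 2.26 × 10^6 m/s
λ₁/λ₂ = 2.64 × 10^3

Using λ = h/(mv):

λ₁ = h/(m₁v₁) = 4.63 × 10^-10 m
λ₂ = h/(m₂v₂) = 1.76 × 10^-13 m

Ratio λ₁/λ₂ = (m₂v₂)/(m₁v₁)
         = (1.67 × 10^-27 kg × 2.26 × 10^6 m/s) / (9.11 × 10^-31 kg × 1.57 × 10^6 m/s)
         = 2.64 × 10^3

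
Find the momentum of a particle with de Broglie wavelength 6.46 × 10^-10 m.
1.03 × 10^-24 kg·m/s

From the de Broglie relation λ = h/p, we solve for p:

p = h/λ
p = (6.626 × 10^-34 J·s) / (6.46 × 10^-10 m)
p = 1.03 × 10^-24 kg·m/s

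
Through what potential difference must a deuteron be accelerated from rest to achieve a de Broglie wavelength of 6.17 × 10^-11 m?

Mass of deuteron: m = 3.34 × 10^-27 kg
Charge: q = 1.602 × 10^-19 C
1.08 × 10^-1 V

From λ = h/√(2mqV), we solve for V:

λ² = h²/(2mqV)
V = h²/(2mqλ²)
V = (6.626 × 10^-34 J·s)² / (2 × 3.34 × 10^-27 kg × 1.602 × 10^-19 C × (6.17 × 10^-11 m)²)
V = 1.08 × 10^-1 V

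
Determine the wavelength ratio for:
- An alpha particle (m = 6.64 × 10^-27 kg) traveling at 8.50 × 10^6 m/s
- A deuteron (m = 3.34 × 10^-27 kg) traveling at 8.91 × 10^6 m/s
λ₁/λ₂ = 0.527

Using λ = h/(mv):

λ₁ = h/(m₁v₁) = 1.17 × 10^-14 m
λ₂ = h/(m₂v₂) = 2.23 × 10^-14 m

Ratio λ₁/λ₂ = (m₂v₂)/(m₁v₁)
         = (3.34 × 10^-27 kg × 8.91 × 10^6 m/s) / (6.64 × 10^-27 kg × 8.50 × 10^6 m/s)
         = 0.527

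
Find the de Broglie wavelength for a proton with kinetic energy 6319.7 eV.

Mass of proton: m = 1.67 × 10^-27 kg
3.60 × 10^-13 m

Using λ = h/√(2mKE):

First convert KE to Joules: KE = 6319.7 eV = 1.013 × 10^-15 J

λ = h/√(2mKE)
λ = (6.626 × 10^-34 J·s) / √(2 × 1.67 × 10^-27 kg × 1.013 × 10^-15 J)
λ = 3.60 × 10^-13 m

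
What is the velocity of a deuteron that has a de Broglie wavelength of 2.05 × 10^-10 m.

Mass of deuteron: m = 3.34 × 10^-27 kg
9.68 × 10^2 m/s

From the de Broglie relation λ = h/(mv), we solve for v:

v = h/(mλ)
v = (6.626 × 10^-34 J·s) / (3.34 × 10^-27 kg × 2.05 × 10^-10 m)
v = 9.68 × 10^2 m/s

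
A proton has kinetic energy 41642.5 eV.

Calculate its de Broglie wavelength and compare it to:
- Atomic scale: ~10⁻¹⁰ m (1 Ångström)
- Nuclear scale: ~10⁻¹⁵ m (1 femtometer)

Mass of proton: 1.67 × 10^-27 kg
λ = 1.40 × 10^-13 m, which is between nuclear and atomic scales.

Using λ = h/√(2mKE):

KE = 41642.5 eV = 6.672 × 10^-15 J

λ = h/√(2mKE)
λ = (6.626 × 10^-34 J·s) / √(2 × 1.67 × 10^-27 kg × 6.672 × 10^-15 J)
λ = 1.40 × 10^-13 m

Comparison:
- Atomic scale (10⁻¹⁰ m): λ is 0.0014× this size
- Nuclear scale (10⁻¹⁵ m): λ is 1.4e+02× this size

The wavelength is between nuclear and atomic scales.

This wavelength is appropriate for probing atomic structure but too large for nuclear physics experiments.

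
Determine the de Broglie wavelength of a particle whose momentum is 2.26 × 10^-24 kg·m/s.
2.93 × 10^-10 m

Using the de Broglie relation λ = h/p:

λ = h/p
λ = (6.626 × 10^-34 J·s) / (2.26 × 10^-24 kg·m/s)
λ = 2.93 × 10^-10 m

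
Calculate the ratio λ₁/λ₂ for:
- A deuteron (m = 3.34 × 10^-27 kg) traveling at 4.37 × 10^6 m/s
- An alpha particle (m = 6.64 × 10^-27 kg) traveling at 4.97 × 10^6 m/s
λ₁/λ₂ = 2.26

Using λ = h/(mv):

λ₁ = h/(m₁v₁) = 4.54 × 10^-14 m
λ₂ = h/(m₂v₂) = 2.01 × 10^-14 m

Ratio λ₁/λ₂ = (m₂v₂)/(m₁v₁)
         = (6.64 × 10^-27 kg × 4.97 × 10^6 m/s) / (3.34 × 10^-27 kg × 4.37 × 10^6 m/s)
         = 2.26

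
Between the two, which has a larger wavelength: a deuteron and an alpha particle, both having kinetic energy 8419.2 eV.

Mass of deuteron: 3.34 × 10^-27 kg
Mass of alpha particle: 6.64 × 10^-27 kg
The deuteron has the longer wavelength.

Using λ = h/√(2mKE):

For deuteron: λ₁ = h/√(2m₁KE) = 2.21 × 10^-13 m
For alpha particle: λ₂ = h/√(2m₂KE) = 1.57 × 10^-13 m

Since λ ∝ 1/√m at constant kinetic energy, the lighter particle has the longer wavelength.

The deuteron has the longer de Broglie wavelength.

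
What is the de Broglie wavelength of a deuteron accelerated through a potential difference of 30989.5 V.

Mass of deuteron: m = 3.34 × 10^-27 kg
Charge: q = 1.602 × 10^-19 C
1.15 × 10^-13 m

When a particle is accelerated through voltage V, it gains kinetic energy KE = qV.

The de Broglie wavelength is then λ = h/√(2mqV):

λ = h/√(2mqV)
λ = (6.626 × 10^-34 J·s) / √(2 × 3.34 × 10^-27 kg × 1.602 × 10^-19 C × 30989.5 V)
λ = 1.15 × 10^-13 m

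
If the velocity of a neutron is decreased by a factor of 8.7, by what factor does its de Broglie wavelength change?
The wavelength increases by a factor of 8.7.

From λ = h/(mv), the wavelength is inversely proportional to velocity:

λ ∝ 1/v

If v → v/8.7, then λ → 8.7λ

When velocity is decreased by a factor of 8.7, the wavelength increases by a factor of 8.7.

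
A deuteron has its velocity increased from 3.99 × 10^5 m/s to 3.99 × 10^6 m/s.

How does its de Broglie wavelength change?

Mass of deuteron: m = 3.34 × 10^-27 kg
The wavelength decreases by a factor of 10.

Using λ = h/(mv):

Initial wavelength: λ₁ = h/(mv₁) = 4.97 × 10^-13 m
Final wavelength: λ₂ = h/(mv₂) = 4.97 × 10^-14 m

Since λ ∝ 1/v, when velocity increases by a factor of 10, the wavelength decreases by a factor of 10.

λ₂/λ₁ = v₁/v₂ = 1/10

The wavelength decreases by a factor of 10.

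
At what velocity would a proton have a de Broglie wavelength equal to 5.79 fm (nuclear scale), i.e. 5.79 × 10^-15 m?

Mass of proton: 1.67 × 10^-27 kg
6.85 × 10^7 m/s

From λ = h/(mv), solve for v:

v = h/(mλ)
v = (6.626 × 10^-34 J·s) / (1.67 × 10^-27 kg × 5.79 × 10^-15 m)
v = 6.85 × 10^7 m/s

Note: This velocity is 22.9% of the speed of light, so relativistic corrections would be needed for a more accurate calculation.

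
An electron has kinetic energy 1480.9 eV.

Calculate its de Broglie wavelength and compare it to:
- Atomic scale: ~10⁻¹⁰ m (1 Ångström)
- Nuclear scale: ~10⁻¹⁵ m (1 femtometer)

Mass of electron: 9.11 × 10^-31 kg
λ = 3.19 × 10^-11 m, which is between nuclear and atomic scales.

Using λ = h/√(2mKE):

KE = 1480.9 eV = 2.373 × 10^-16 J

λ = h/√(2mKE)
λ = (6.626 × 10^-34 J·s) / √(2 × 9.11 × 10^-31 kg × 2.373 × 10^-16 J)
λ = 3.19 × 10^-11 m

Comparison:
- Atomic scale (10⁻¹⁰ m): λ is 0.32× this size
- Nuclear scale (10⁻¹⁵ m): λ is 3.2e+04× this size

The wavelength is between nuclear and atomic scales.

This wavelength is appropriate for probing atomic structure but too large for nuclear physics experiments.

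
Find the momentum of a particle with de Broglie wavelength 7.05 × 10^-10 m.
9.40 × 10^-25 kg·m/s

From the de Broglie relation λ = h/p, we solve for p:

p = h/λ
p = (6.626 × 10^-34 J·s) / (7.05 × 10^-10 m)
p = 9.40 × 10^-25 kg·m/s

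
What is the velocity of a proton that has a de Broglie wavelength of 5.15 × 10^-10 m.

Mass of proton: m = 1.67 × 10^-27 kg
7.70 × 10^2 m/s

From the de Broglie relation λ = h/(mv), we solve for v:

v = h/(mλ)
v = (6.626 × 10^-34 J·s) / (1.67 × 10^-27 kg × 5.15 × 10^-10 m)
v = 7.70 × 10^2 m/s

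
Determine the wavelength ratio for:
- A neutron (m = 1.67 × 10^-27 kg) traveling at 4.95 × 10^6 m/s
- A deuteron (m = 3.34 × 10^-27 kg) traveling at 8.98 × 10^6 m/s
λ₁/λ₂ = 3.63

Using λ = h/(mv):

λ₁ = h/(m₁v₁) = 8.02 × 10^-14 m
λ₂ = h/(m₂v₂) = 2.21 × 10^-14 m

Ratio λ₁/λ₂ = (m₂v₂)/(m₁v₁)
         = (3.34 × 10^-27 kg × 8.98 × 10^6 m/s) / (1.67 × 10^-27 kg × 4.95 × 10^6 m/s)
         = 3.63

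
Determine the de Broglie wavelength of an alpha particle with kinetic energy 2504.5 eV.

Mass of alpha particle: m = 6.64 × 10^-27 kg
2.87 × 10^-13 m

Using λ = h/√(2mKE):

First convert KE to Joules: KE = 2504.5 eV = 4.013 × 10^-16 J

λ = h/√(2mKE)
λ = (6.626 × 10^-34 J·s) / √(2 × 6.64 × 10^-27 kg × 4.013 × 10^-16 J)
λ = 2.87 × 10^-13 m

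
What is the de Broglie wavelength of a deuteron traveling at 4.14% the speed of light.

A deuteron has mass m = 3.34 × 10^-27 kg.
1.60 × 10^-14 m

Using the de Broglie relation λ = h/(mv):

v = 4.14% × c = 1.241 × 10^7 m/s

λ = h/(mv)
λ = (6.626 × 10^-34 J·s) / (3.34 × 10^-27 kg × 1.241 × 10^7 m/s)
λ = 1.60 × 10^-14 m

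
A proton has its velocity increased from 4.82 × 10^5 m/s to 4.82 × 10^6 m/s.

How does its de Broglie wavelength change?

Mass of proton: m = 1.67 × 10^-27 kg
The wavelength decreases by a factor of 10.

Using λ = h/(mv):

Initial wavelength: λ₁ = h/(mv₁) = 8.23 × 10^-13 m
Final wavelength: λ₂ = h/(mv₂) = 8.23 × 10^-14 m

Since λ ∝ 1/v, when velocity increases by a factor of 10, the wavelength decreases by a factor of 10.

λ₂/λ₁ = v₁/v₂ = 1/10

The wavelength decreases by a factor of 10.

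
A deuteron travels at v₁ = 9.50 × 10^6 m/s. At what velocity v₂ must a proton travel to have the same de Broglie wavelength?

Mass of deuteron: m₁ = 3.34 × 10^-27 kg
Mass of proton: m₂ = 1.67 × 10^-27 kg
v₂ = 1.90 × 10^7 m/s

For equal de Broglie wavelengths: λ₁ = λ₂

h/(m₁v₁) = h/(m₂v₂)
m₁v₁ = m₂v₂
v₂ = v₁ · (m₁/m₂)

v₂ = 9.50 × 10^6 m/s × (3.34 × 10^-27 kg / 1.67 × 10^-27 kg)
v₂ = 1.90 × 10^7 m/s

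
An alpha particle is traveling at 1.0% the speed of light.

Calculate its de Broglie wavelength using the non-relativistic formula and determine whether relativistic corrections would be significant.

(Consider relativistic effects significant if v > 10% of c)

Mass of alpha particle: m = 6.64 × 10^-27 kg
No, relativistic corrections are not needed.

Using the non-relativistic de Broglie formula λ = h/(mv):

v = 1.0% × c = 2.998 × 10^6 m/s

λ = h/(mv)
λ = (6.626 × 10^-34 J·s) / (6.64 × 10^-27 kg × 2.998 × 10^6 m/s)
λ = 3.33 × 10^-14 m

Since v = 1.0% of c < 10% of c, relativistic corrections are NOT significant and this non-relativistic result is a good approximation.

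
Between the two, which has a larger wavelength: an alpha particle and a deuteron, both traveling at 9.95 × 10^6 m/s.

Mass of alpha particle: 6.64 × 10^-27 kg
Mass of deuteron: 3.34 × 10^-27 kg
The deuteron has the longer wavelength.

Using λ = h/(mv), since both particles have the same velocity, the wavelength depends only on mass.

For alpha particle: λ₁ = h/(m₁v) = 1.00 × 10^-14 m
For deuteron: λ₂ = h/(m₂v) = 1.99 × 10^-14 m

Since λ ∝ 1/m at constant velocity, the lighter particle has the longer wavelength.

The deuteron has the longer de Broglie wavelength.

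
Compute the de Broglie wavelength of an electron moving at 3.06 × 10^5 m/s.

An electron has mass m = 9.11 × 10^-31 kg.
2.38 × 10^-9 m

Using the de Broglie relation λ = h/(mv):

λ = h/(mv)
λ = (6.626 × 10^-34 J·s) / (9.11 × 10^-31 kg × 3.06 × 10^5 m/s)
λ = 2.38 × 10^-9 m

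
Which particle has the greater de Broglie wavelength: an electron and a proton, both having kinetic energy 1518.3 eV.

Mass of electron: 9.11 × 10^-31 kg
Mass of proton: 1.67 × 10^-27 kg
The electron has the longer wavelength.

Using λ = h/√(2mKE):

For electron: λ₁ = h/√(2m₁KE) = 3.15 × 10^-11 m
For proton: λ₂ = h/√(2m₂KE) = 7.35 × 10^-13 m

Since λ ∝ 1/√m at constant kinetic energy, the lighter particle has the longer wavelength.

The electron has the longer de Broglie wavelength.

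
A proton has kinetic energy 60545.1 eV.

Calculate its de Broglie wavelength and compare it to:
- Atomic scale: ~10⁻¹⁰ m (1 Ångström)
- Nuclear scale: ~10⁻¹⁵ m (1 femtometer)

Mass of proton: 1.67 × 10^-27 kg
λ = 1.16 × 10^-13 m, which is between nuclear and atomic scales.

Using λ = h/√(2mKE):

KE = 60545.1 eV = 9.700 × 10^-15 J

λ = h/√(2mKE)
λ = (6.626 × 10^-34 J·s) / √(2 × 1.67 × 10^-27 kg × 9.700 × 10^-15 J)
λ = 1.16 × 10^-13 m

Comparison:
- Atomic scale (10⁻¹⁰ m): λ is 0.0012× this size
- Nuclear scale (10⁻¹⁵ m): λ is 1.2e+02× this size

The wavelength is between nuclear and atomic scales.

This wavelength is appropriate for probing atomic structure but too large for nuclear physics experiments.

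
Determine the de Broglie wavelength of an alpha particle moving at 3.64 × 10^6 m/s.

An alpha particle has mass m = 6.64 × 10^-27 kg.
2.74 × 10^-14 m

Using the de Broglie relation λ = h/(mv):

λ = h/(mv)
λ = (6.626 × 10^-34 J·s) / (6.64 × 10^-27 kg × 3.64 × 10^6 m/s)
λ = 2.74 × 10^-14 m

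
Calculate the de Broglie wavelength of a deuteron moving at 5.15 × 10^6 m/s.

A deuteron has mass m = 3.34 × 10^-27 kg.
3.85 × 10^-14 m

Using the de Broglie relation λ = h/(mv):

λ = h/(mv)
λ = (6.626 × 10^-34 J·s) / (3.34 × 10^-27 kg × 5.15 × 10^6 m/s)
λ = 3.85 × 10^-14 m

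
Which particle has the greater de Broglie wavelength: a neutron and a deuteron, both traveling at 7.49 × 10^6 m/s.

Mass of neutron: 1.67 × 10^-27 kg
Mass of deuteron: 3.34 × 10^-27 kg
The neutron has the longer wavelength.

Using λ = h/(mv), since both particles have the same velocity, the wavelength depends only on mass.

For neutron: λ₁ = h/(m₁v) = 5.30 × 10^-14 m
For deuteron: λ₂ = h/(m₂v) = 2.65 × 10^-14 m

Since λ ∝ 1/m at constant velocity, the lighter particle has the longer wavelength.

The neutron has the longer de Broglie wavelength.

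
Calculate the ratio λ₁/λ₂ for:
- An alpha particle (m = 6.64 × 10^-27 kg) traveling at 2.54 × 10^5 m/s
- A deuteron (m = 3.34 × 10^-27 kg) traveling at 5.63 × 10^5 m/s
λ₁/λ₂ = 1.11

Using λ = h/(mv):

λ₁ = h/(m₁v₁) = 3.93 × 10^-13 m
λ₂ = h/(m₂v₂) = 3.52 × 10^-13 m

Ratio λ₁/λ₂ = (m₂v₂)/(m₁v₁)
         = (3.34 × 10^-27 kg × 5.63 × 10^5 m/s) / (6.64 × 10^-27 kg × 2.54 × 10^5 m/s)
         = 1.11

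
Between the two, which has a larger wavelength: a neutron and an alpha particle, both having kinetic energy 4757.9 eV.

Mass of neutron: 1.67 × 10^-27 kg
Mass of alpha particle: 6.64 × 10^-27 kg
The neutron has the longer wavelength.

Using λ = h/√(2mKE):

For neutron: λ₁ = h/√(2m₁KE) = 4.15 × 10^-13 m
For alpha particle: λ₂ = h/√(2m₂KE) = 2.08 × 10^-13 m

Since λ ∝ 1/√m at constant kinetic energy, the lighter particle has the longer wavelength.

The neutron has the longer de Broglie wavelength.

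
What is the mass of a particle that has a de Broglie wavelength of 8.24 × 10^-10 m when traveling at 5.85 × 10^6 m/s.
1.37 × 10^-31 kg

From the de Broglie relation λ = h/(mv), we solve for m:

m = h/(λv)
m = (6.626 × 10^-34 J·s) / (8.24 × 10^-10 m × 5.85 × 10^6 m/s)
m = 1.37 × 10^-31 kg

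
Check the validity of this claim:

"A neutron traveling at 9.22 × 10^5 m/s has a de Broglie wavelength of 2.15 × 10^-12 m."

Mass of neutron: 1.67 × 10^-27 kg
False

The claim is incorrect.

Using λ = h/(mv):
λ = (6.626 × 10^-34 J·s) / (1.67 × 10^-27 kg × 9.22 × 10^5 m/s)
λ = 4.30 × 10^-13 m

The actual wavelength differs from the claimed 2.15 × 10^-12 m.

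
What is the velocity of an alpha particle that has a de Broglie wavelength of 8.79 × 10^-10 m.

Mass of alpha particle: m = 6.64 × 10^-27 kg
1.14 × 10^2 m/s

From the de Broglie relation λ = h/(mv), we solve for v:

v = h/(mλ)
v = (6.626 × 10^-34 J·s) / (6.64 × 10^-27 kg × 8.79 × 10^-10 m)
v = 1.14 × 10^2 m/s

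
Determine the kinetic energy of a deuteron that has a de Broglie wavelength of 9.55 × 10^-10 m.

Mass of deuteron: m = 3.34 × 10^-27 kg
7.21 × 10^-23 J (or 4.50 × 10^-4 eV)

From λ = h/√(2mKE), we solve for KE:

λ² = h²/(2mKE)
KE = h²/(2mλ²)
KE = (6.626 × 10^-34 J·s)² / (2 × 3.34 × 10^-27 kg × (9.55 × 10^-10 m)²)
KE = 7.21 × 10^-23 J
KE = 4.50 × 10^-4 eV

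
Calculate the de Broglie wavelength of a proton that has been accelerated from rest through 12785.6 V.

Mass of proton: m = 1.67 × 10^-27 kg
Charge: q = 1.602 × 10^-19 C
2.53 × 10^-13 m

When a particle is accelerated through voltage V, it gains kinetic energy KE = qV.

The de Broglie wavelength is then λ = h/√(2mqV):

λ = h/√(2mqV)
λ = (6.626 × 10^-34 J·s) / √(2 × 1.67 × 10^-27 kg × 1.602 × 10^-19 C × 12785.6 V)
λ = 2.53 × 10^-13 m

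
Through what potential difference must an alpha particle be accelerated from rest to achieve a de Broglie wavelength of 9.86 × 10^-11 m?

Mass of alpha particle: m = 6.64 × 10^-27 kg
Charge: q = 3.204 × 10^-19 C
1.06 × 10^-2 V

From λ = h/√(2mqV), we solve for V:

λ² = h²/(2mqV)
V = h²/(2mqλ²)
V = (6.626 × 10^-34 J·s)² / (2 × 6.64 × 10^-27 kg × 3.204 × 10^-19 C × (9.86 × 10^-11 m)²)
V = 1.06 × 10^-2 V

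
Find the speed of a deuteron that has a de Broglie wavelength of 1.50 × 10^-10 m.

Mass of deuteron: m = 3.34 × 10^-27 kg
1.32 × 10^3 m/s

From the de Broglie relation λ = h/(mv), we solve for v:

v = h/(mλ)
v = (6.626 × 10^-34 J·s) / (3.34 × 10^-27 kg × 1.50 × 10^-10 m)
v = 1.32 × 10^3 m/s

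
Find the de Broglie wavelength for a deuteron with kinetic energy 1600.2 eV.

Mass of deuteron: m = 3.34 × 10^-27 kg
5.06 × 10^-13 m

Using λ = h/√(2mKE):

First convert KE to Joules: KE = 1600.2 eV = 2.564 × 10^-16 J

λ = h/√(2mKE)
λ = (6.626 × 10^-34 J·s) / √(2 × 3.34 × 10^-27 kg × 2.564 × 10^-16 J)
λ = 5.06 × 10^-13 m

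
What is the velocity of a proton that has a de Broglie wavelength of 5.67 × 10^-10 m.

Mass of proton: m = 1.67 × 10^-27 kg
7.00 × 10^2 m/s

From the de Broglie relation λ = h/(mv), we solve for v:

v = h/(mλ)
v = (6.626 × 10^-34 J·s) / (1.67 × 10^-27 kg × 5.67 × 10^-10 m)
v = 7.00 × 10^2 m/s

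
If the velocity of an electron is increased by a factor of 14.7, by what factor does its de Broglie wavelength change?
The wavelength decreases by a factor of 14.7.

From λ = h/(mv), the wavelength is inversely proportional to velocity:

λ ∝ 1/v

If v → 14.7v, then λ → λ/14.7

When velocity is increased by a factor of 14.7, the wavelength decreases by a factor of 14.7.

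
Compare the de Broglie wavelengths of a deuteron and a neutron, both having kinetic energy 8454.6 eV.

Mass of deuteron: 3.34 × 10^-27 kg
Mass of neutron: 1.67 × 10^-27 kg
The neutron has the longer wavelength.

Using λ = h/√(2mKE):

For deuteron: λ₁ = h/√(2m₁KE) = 2.20 × 10^-13 m
For neutron: λ₂ = h/√(2m₂KE) = 3.12 × 10^-13 m

Since λ ∝ 1/√m at constant kinetic energy, the lighter particle has the longer wavelength.

The neutron has the longer de Broglie wavelength.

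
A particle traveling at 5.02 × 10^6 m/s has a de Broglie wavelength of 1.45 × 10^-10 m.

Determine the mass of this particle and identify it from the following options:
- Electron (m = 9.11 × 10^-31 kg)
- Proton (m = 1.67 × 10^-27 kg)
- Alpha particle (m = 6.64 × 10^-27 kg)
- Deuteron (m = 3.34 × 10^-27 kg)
The particle is an electron.

From λ = h/(mv), solve for mass:

m = h/(λv)
m = (6.626 × 10^-34 J·s) / (1.45 × 10^-10 m × 5.02 × 10^6 m/s)
m = 9.10 × 10^-31 kg

Comparing with the listed masses, this is closest to an electron.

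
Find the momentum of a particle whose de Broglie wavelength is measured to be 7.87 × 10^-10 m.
8.42 × 10^-25 kg·m/s

From the de Broglie relation λ = h/p, we solve for p:

p = h/λ
p = (6.626 × 10^-34 J·s) / (7.87 × 10^-10 m)
p = 8.42 × 10^-25 kg·m/s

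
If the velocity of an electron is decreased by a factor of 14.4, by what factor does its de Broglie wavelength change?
The wavelength increases by a factor of 14.4.

From λ = h/(mv), the wavelength is inversely proportional to velocity:

λ ∝ 1/v

If v → v/14.4, then λ → 14.4λ

When velocity is decreased by a factor of 14.4, the wavelength increases by a factor of 14.4.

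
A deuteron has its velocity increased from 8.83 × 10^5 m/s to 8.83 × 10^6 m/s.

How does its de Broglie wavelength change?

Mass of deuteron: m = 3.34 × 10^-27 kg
The wavelength decreases by a factor of 10.

Using λ = h/(mv):

Initial wavelength: λ₁ = h/(mv₁) = 2.25 × 10^-13 m
Final wavelength: λ₂ = h/(mv₂) = 2.25 × 10^-14 m

Since λ ∝ 1/v, when velocity increases by a factor of 10, the wavelength decreases by a factor of 10.

λ₂/λ₁ = v₁/v₂ = 1/10

The wavelength decreases by a factor of 10.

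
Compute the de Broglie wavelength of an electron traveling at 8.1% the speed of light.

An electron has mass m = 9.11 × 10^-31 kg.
3.00 × 10^-11 m

Using the de Broglie relation λ = h/(mv):

v = 8.1% × c = 2.428 × 10^7 m/s

λ = h/(mv)
λ = (6.626 × 10^-34 J·s) / (9.11 × 10^-31 kg × 2.428 × 10^7 m/s)
λ = 3.00 × 10^-11 m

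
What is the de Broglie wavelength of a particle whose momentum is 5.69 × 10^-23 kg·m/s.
1.16 × 10^-11 m

Using the de Broglie relation λ = h/p:

λ = h/p
λ = (6.626 × 10^-34 J·s) / (5.69 × 10^-23 kg·m/s)
λ = 1.16 × 10^-11 m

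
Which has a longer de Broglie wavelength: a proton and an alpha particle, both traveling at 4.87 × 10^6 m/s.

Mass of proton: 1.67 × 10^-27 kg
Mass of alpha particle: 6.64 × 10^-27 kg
The proton has the longer wavelength.

Using λ = h/(mv), since both particles have the same velocity, the wavelength depends only on mass.

For proton: λ₁ = h/(m₁v) = 8.15 × 10^-14 m
For alpha particle: λ₂ = h/(m₂v) = 2.05 × 10^-14 m

Since λ ∝ 1/m at constant velocity, the lighter particle has the longer wavelength.

The proton has the longer de Broglie wavelength.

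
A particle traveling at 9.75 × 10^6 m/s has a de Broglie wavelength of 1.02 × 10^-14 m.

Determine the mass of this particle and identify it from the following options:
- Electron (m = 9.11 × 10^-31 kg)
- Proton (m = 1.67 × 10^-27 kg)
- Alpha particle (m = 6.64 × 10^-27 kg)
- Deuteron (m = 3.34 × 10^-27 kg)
The particle is an alpha particle.

From λ = h/(mv), solve for mass:

m = h/(λv)
m = (6.626 × 10^-34 J·s) / (1.02 × 10^-14 m × 9.75 × 10^6 m/s)
m = 6.66 × 10^-27 kg

Comparing with the listed masses, this is closest to an alpha particle.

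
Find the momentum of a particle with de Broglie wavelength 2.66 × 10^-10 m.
2.49 × 10^-24 kg·m/s

From the de Broglie relation λ = h/p, we solve for p:

p = h/λ
p = (6.626 × 10^-34 J·s) / (2.66 × 10^-10 m)
p = 2.49 × 10^-24 kg·m/s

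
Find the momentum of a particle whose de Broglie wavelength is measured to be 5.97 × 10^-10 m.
1.11 × 10^-24 kg·m/s

From the de Broglie relation λ = h/p, we solve for p:

p = h/λ
p = (6.626 × 10^-34 J·s) / (5.97 × 10^-10 m)
p = 1.11 × 10^-24 kg·m/s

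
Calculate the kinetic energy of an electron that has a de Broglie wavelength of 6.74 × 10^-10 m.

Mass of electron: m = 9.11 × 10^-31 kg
5.30 × 10^-19 J (or 3.31 eV)

From λ = h/√(2mKE), we solve for KE:

λ² = h²/(2mKE)
KE = h²/(2mλ²)
KE = (6.626 × 10^-34 J·s)² / (2 × 9.11 × 10^-31 kg × (6.74 × 10^-10 m)²)
KE = 5.30 × 10^-19 J
KE = 3.31 eV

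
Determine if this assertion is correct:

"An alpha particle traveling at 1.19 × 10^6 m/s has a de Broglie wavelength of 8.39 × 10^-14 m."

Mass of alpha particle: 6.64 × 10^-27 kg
True

The claim is correct.

Using λ = h/(mv):
λ = (6.626 × 10^-34 J·s) / (6.64 × 10^-27 kg × 1.19 × 10^6 m/s)
λ = 8.39 × 10^-14 m

This matches the claimed value.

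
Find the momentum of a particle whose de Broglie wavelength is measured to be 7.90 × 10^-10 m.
8.39 × 10^-25 kg·m/s

From the de Broglie relation λ = h/p, we solve for p:

p = h/λ
p = (6.626 × 10^-34 J·s) / (7.90 × 10^-10 m)
p = 8.39 × 10^-25 kg·m/s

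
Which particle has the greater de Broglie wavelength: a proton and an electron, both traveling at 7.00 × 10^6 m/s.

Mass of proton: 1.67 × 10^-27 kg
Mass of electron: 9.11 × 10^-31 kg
The electron has the longer wavelength.

Using λ = h/(mv), since both particles have the same velocity, the wavelength depends only on mass.

For proton: λ₁ = h/(m₁v) = 5.67 × 10^-14 m
For electron: λ₂ = h/(m₂v) = 1.04 × 10^-10 m

Since λ ∝ 1/m at constant velocity, the lighter particle has the longer wavelength.

The electron has the longer de Broglie wavelength.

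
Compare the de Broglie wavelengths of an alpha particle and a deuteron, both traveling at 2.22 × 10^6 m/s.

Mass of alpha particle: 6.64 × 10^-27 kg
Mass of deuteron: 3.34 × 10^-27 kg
The deuteron has the longer wavelength.

Using λ = h/(mv), since both particles have the same velocity, the wavelength depends only on mass.

For alpha particle: λ₁ = h/(m₁v) = 4.50 × 10^-14 m
For deuteron: λ₂ = h/(m₂v) = 8.94 × 10^-14 m

Since λ ∝ 1/m at constant velocity, the lighter particle has the longer wavelength.

The deuteron has the longer de Broglie wavelength.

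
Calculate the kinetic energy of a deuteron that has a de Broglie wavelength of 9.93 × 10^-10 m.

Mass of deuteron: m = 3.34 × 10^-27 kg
6.67 × 10^-23 J (or 4.16 × 10^-4 eV)

From λ = h/√(2mKE), we solve for KE:

λ² = h²/(2mKE)
KE = h²/(2mλ²)
KE = (6.626 × 10^-34 J·s)² / (2 × 3.34 × 10^-27 kg × (9.93 × 10^-10 m)²)
KE = 6.67 × 10^-23 J
KE = 4.16 × 10^-4 eV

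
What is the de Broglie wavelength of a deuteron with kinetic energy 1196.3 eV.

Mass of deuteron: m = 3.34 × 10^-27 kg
5.86 × 10^-13 m

Using λ = h/√(2mKE):

First convert KE to Joules: KE = 1196.3 eV = 1.917 × 10^-16 J

λ = h/√(2mKE)
λ = (6.626 × 10^-34 J·s) / √(2 × 3.34 × 10^-27 kg × 1.917 × 10^-16 J)
λ = 5.86 × 10^-13 m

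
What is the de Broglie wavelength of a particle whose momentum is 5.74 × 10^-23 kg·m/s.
1.15 × 10^-11 m

Using the de Broglie relation λ = h/p:

λ = h/p
λ = (6.626 × 10^-34 J·s) / (5.74 × 10^-23 kg·m/s)
λ = 1.15 × 10^-11 m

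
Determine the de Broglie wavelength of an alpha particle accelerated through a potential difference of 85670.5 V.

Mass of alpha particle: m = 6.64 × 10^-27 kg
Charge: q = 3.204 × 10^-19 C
3.47 × 10^-14 m

When a particle is accelerated through voltage V, it gains kinetic energy KE = qV.

The de Broglie wavelength is then λ = h/√(2mqV):

λ = h/√(2mqV)
λ = (6.626 × 10^-34 J·s) / √(2 × 6.64 × 10^-27 kg × 3.204 × 10^-19 C × 85670.5 V)
λ = 3.47 × 10^-14 m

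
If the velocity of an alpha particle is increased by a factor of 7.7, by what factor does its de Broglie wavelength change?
The wavelength decreases by a factor of 7.7.

From λ = h/(mv), the wavelength is inversely proportional to velocity:

λ ∝ 1/v

If v → 7.7v, then λ → λ/7.7

When velocity is increased by a factor of 7.7, the wavelength decreases by a factor of 7.7.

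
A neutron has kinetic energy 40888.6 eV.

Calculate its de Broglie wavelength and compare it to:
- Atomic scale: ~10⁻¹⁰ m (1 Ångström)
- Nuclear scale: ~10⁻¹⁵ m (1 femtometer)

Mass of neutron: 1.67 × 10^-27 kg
λ = 1.42 × 10^-13 m, which is between nuclear and atomic scales.

Using λ = h/√(2mKE):

KE = 40888.6 eV = 6.551 × 10^-15 J

λ = h/√(2mKE)
λ = (6.626 × 10^-34 J·s) / √(2 × 1.67 × 10^-27 kg × 6.551 × 10^-15 J)
λ = 1.42 × 10^-13 m

Comparison:
- Atomic scale (10⁻¹⁰ m): λ is 0.0014× this size
- Nuclear scale (10⁻¹⁵ m): λ is 1.4e+02× this size

The wavelength is between nuclear and atomic scales.

This wavelength is appropriate for probing atomic structure but too large for nuclear physics experiments.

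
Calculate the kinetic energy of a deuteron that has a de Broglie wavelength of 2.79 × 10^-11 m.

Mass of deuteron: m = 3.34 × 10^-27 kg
8.44 × 10^-20 J (or 0.527 eV)

From λ = h/√(2mKE), we solve for KE:

λ² = h²/(2mKE)
KE = h²/(2mλ²)
KE = (6.626 × 10^-34 J·s)² / (2 × 3.34 × 10^-27 kg × (2.79 × 10^-11 m)²)
KE = 8.44 × 10^-20 J
KE = 0.527 eV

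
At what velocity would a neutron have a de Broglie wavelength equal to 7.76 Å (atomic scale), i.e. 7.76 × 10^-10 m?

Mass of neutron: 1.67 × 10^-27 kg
5.11 × 10^2 m/s

From λ = h/(mv), solve for v:

v = h/(mλ)
v = (6.626 × 10^-34 J·s) / (1.67 × 10^-27 kg × 7.76 × 10^-10 m)
v = 5.11 × 10^2 m/s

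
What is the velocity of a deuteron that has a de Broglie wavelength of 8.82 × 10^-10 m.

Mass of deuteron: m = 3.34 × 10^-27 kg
2.25 × 10^2 m/s

From the de Broglie relation λ = h/(mv), we solve for v:

v = h/(mλ)
v = (6.626 × 10^-34 J·s) / (3.34 × 10^-27 kg × 8.82 × 10^-10 m)
v = 2.25 × 10^2 m/s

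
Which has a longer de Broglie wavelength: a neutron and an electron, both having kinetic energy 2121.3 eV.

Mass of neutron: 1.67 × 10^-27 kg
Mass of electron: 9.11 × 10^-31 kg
The electron has the longer wavelength.

Using λ = h/√(2mKE):

For neutron: λ₁ = h/√(2m₁KE) = 6.22 × 10^-13 m
For electron: λ₂ = h/√(2m₂KE) = 2.66 × 10^-11 m

Since λ ∝ 1/√m at constant kinetic energy, the lighter particle has the longer wavelength.

The electron has the longer de Broglie wavelength.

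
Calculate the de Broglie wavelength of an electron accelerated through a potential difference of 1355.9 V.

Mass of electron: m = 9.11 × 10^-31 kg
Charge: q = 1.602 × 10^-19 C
3.33 × 10^-11 m

When a particle is accelerated through voltage V, it gains kinetic energy KE = qV.

The de Broglie wavelength is then λ = h/√(2mqV):

λ = h/√(2mqV)
λ = (6.626 × 10^-34 J·s) / √(2 × 9.11 × 10^-31 kg × 1.602 × 10^-19 C × 1355.9 V)
λ = 3.33 × 10^-11 m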